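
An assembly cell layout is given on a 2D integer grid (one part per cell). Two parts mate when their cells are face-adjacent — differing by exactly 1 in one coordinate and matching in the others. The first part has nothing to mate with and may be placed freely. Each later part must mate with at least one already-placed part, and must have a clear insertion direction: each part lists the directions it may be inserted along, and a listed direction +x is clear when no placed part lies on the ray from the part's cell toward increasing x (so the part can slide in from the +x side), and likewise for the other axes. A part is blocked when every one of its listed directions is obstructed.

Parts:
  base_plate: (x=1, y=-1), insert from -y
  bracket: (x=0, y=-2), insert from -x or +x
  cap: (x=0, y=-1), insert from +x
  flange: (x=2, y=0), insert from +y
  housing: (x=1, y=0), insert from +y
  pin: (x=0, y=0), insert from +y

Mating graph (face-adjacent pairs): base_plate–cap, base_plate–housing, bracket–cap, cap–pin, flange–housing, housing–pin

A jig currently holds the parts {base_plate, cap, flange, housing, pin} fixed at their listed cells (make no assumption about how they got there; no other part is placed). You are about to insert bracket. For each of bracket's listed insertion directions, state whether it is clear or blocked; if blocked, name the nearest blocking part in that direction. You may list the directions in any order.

-x: ray from bracket(0, -2) has no placed part ⇒ clear
+x: ray from bracket(0, -2) has no placed part ⇒ clear

+x: clear; -x: clear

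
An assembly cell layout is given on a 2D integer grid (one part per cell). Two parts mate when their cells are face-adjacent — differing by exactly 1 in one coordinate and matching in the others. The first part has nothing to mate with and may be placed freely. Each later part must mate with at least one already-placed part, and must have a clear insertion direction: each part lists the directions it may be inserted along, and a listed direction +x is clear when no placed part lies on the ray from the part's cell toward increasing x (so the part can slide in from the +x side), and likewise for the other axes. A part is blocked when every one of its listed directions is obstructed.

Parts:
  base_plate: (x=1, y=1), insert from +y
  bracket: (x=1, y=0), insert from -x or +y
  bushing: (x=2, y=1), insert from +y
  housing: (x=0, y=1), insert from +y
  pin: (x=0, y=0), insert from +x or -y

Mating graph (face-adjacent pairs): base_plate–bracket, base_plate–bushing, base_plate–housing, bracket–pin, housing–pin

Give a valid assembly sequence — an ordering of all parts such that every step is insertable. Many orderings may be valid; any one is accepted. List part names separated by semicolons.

1. base_plate@(1, 1) [+y clear] — {base_plate}
2. housing@(0, 1) [+y clear] — {base_plate, housing}
3. bracket@(1, 0) [-x clear] — {base_plate, bracket, housing}
4. bushing@(2, 1) [+y clear] — {base_plate, bracket, bushing, housing}
5. pin@(0, 0) [-y clear] — {base_plate, bracket, bushing, housing, pin}

base_plate; housing; bracket; bushing; pin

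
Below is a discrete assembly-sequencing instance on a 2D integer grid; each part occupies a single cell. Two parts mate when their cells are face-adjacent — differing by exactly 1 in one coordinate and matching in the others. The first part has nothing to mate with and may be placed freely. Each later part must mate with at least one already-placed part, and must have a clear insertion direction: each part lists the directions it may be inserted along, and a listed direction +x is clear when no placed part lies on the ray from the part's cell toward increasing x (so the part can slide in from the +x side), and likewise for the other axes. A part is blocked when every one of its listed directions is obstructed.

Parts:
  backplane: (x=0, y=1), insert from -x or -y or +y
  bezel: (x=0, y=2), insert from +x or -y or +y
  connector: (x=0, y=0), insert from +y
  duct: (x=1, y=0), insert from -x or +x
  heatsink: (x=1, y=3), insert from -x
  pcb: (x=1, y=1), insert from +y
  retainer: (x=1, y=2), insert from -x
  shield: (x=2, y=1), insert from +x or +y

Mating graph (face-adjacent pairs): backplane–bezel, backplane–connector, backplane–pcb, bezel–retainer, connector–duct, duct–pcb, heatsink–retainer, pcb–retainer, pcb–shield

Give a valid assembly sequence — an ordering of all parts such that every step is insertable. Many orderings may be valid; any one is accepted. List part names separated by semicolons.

connector; backplane; pcb; retainer; bezel; shield; heatsink; duct

1. connector@(0, 0) [+y clear] — {connector}
2. backplane@(0, 1) [-x clear] — {backplane, connector}
3. pcb@(1, 1) [+y clear] — {backplane, connector, pcb}
4. retainer@(1, 2) [-x clear] — {backplane, connector, pcb, retainer}
5. bezel@(0, 2) [+y clear] — {backplane, bezel, connector, pcb, retainer}
6. shield@(2, 1) [+x clear] — {backplane, bezel, connector, pcb, retainer, shield}
7. heatsink@(1, 3) [-x clear] — {backplane, bezel, connector, heatsink, pcb, retainer, shield}
8. duct@(1, 0) [+x clear] — {backplane, bezel, connector, duct, heatsink, pcb, retainer, shield}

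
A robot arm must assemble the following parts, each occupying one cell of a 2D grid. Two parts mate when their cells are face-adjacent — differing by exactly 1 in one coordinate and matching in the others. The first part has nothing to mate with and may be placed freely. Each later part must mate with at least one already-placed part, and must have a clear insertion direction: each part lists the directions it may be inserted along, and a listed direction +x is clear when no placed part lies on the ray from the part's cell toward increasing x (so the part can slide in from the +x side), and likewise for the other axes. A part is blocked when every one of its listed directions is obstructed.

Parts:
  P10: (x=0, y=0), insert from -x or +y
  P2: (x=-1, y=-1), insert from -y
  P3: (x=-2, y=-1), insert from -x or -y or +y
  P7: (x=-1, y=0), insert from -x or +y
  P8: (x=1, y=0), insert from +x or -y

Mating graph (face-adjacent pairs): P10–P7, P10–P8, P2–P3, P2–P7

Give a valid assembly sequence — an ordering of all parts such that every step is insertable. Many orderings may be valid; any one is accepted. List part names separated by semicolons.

1. P2@(-1, -1) [-y clear] — {P2}
2. P3@(-2, -1) [-x clear] — {P2, P3}
3. P7@(-1, 0) [-x clear] — {P2, P3, P7}
4. P10@(0, 0) [+y clear] — {P10, P2, P3, P7}
5. P8@(1, 0) [+x clear] — {P10, P2, P3, P7, P8}

P2; P3; P7; P10; P8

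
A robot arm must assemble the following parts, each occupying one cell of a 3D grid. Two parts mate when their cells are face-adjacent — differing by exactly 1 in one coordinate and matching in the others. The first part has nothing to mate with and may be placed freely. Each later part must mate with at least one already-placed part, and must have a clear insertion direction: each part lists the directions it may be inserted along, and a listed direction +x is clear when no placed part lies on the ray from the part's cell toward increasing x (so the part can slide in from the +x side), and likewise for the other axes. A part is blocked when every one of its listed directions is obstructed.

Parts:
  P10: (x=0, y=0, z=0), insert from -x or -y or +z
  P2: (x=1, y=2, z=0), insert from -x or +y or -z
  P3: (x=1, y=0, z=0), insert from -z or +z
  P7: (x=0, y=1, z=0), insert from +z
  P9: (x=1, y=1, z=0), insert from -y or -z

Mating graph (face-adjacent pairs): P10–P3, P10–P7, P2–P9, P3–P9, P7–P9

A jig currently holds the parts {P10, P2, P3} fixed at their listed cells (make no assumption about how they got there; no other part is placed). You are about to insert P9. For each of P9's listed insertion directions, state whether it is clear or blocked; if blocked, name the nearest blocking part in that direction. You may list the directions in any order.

-y: nearest on ray is P3@(1, 0, 0) ⇒ blocked
-z: ray from P9(1, 1, 0) has no placed part ⇒ clear

-y: blocked by P3; -z: clear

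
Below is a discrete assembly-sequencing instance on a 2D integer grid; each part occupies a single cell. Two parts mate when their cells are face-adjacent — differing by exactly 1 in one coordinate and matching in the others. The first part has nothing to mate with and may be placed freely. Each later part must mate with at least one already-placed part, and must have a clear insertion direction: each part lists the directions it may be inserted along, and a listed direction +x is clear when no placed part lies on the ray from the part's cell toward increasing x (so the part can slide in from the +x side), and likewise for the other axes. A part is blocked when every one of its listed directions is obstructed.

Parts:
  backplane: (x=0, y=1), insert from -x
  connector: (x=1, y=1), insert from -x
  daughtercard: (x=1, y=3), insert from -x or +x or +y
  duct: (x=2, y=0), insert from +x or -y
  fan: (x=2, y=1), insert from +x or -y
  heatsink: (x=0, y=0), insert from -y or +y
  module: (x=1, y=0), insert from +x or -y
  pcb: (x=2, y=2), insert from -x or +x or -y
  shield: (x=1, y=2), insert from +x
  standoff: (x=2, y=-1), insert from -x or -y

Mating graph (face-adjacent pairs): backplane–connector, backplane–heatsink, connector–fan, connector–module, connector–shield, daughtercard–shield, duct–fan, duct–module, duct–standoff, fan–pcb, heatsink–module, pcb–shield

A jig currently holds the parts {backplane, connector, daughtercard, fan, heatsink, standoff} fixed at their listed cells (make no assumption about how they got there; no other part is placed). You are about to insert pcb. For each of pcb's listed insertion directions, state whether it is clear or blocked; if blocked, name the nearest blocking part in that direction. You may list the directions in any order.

-x: ray from pcb(2, 2) has no placed part ⇒ clear
+x: ray from pcb(2, 2) has no placed part ⇒ clear
-y: nearest on ray is fan@(2, 1) ⇒ blocked

+x: clear; -x: clear; -y: blocked by fan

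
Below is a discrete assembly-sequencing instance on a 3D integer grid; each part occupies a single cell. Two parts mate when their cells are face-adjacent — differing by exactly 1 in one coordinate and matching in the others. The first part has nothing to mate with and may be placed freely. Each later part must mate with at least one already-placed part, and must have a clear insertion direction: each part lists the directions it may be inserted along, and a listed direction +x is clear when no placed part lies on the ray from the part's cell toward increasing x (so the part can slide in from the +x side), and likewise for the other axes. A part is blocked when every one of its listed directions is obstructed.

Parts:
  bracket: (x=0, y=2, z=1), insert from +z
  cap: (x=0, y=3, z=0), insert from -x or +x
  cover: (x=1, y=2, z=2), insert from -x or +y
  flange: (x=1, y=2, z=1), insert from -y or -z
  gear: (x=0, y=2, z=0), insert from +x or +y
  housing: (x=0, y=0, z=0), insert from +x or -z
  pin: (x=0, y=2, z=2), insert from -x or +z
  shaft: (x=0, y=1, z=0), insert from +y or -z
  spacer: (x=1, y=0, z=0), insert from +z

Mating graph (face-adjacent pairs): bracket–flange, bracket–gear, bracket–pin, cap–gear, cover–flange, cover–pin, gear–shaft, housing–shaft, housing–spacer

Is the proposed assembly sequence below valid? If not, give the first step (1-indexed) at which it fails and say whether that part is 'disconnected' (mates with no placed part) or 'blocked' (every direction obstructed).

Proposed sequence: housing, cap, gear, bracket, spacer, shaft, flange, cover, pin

Invalid at step 2 (disconnected)

1. housing@(0, 0, 0) [+x clear] — {housing}
2. cap@(0, 3, 0) — no placed neighbour ⇒ disconnected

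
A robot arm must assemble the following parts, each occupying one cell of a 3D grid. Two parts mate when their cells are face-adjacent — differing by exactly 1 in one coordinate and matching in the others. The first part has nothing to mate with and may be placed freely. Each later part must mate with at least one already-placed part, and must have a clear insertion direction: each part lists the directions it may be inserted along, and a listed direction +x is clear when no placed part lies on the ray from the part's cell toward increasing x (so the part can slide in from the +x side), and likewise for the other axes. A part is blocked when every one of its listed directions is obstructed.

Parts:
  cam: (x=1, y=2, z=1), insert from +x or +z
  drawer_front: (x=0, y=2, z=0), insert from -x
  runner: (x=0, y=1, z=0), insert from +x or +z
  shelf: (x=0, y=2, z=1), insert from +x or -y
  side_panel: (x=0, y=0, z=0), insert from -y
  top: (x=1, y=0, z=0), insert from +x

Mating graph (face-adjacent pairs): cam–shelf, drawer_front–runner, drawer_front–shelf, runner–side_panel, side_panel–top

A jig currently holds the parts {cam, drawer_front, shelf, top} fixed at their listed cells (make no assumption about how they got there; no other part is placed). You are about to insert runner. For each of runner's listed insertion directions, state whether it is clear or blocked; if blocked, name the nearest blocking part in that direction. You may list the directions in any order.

+x: clear; +z: clear

+x: ray from runner(0, 1, 0) has no placed part ⇒ clear
+z: ray from runner(0, 1, 0) has no placed part ⇒ clear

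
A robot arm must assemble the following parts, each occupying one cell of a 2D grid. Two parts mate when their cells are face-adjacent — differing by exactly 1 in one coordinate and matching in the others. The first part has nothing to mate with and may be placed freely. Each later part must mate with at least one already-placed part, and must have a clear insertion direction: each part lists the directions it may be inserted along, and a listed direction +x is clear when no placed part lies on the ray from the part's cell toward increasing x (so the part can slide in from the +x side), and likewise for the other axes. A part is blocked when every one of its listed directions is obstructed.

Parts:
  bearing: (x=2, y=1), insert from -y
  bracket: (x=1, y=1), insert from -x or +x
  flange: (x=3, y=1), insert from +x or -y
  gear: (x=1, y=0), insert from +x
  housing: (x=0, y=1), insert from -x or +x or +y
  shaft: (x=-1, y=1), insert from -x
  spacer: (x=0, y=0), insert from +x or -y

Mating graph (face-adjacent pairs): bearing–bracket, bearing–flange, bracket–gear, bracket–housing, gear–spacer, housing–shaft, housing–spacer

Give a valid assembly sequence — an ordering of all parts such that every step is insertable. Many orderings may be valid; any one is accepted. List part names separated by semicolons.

flange; bearing; bracket; housing; shaft; spacer; gear

1. flange@(3, 1) [+x clear] — {flange}
2. bearing@(2, 1) [-y clear] — {bearing, flange}
3. bracket@(1, 1) [-x clear] — {bearing, bracket, flange}
4. housing@(0, 1) [-x clear] — {bearing, bracket, flange, housing}
5. shaft@(-1, 1) [-x clear] — {bearing, bracket, flange, housing, shaft}
6. spacer@(0, 0) [+x clear] — {bearing, bracket, flange, housing, shaft, spacer}
7. gear@(1, 0) [+x clear] — {bearing, bracket, flange, gear, housing, shaft, spacer}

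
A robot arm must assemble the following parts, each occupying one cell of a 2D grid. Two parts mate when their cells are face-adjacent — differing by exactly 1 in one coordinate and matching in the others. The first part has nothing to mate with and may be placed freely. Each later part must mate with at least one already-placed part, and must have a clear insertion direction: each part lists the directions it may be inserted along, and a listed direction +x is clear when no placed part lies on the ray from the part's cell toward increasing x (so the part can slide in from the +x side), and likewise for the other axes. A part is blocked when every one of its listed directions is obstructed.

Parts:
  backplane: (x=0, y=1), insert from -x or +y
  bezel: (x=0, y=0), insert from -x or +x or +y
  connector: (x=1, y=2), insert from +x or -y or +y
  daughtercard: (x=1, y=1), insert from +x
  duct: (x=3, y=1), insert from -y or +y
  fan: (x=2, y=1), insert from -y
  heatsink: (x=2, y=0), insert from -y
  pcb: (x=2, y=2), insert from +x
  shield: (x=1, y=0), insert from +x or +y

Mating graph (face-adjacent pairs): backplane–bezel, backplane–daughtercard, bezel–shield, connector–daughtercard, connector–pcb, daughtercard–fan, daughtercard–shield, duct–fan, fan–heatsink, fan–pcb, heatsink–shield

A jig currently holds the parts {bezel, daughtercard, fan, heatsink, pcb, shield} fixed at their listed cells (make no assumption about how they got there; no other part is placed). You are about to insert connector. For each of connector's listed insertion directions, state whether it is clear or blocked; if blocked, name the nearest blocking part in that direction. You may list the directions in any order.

+x: blocked by pcb; +y: clear; -y: blocked by daughtercard

+x: nearest on ray is pcb@(2, 2) ⇒ blocked
-y: nearest on ray is daughtercard@(1, 1) ⇒ blocked
+y: ray from connector(1, 2) has no placed part ⇒ clear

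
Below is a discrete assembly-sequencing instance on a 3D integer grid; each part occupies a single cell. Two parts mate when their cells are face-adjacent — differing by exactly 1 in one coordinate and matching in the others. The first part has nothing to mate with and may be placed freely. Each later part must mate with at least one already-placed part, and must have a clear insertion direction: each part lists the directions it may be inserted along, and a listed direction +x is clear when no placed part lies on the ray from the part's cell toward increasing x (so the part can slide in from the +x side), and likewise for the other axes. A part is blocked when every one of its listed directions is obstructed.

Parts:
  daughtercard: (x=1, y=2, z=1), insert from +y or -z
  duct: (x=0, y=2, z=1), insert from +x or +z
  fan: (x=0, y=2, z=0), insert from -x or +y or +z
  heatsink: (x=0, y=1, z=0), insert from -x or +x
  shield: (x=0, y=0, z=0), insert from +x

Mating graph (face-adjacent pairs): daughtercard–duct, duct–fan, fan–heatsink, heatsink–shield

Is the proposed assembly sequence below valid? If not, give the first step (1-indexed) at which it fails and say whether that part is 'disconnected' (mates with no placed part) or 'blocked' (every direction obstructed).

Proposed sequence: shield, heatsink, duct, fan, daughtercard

1. shield@(0, 0, 0) [+x clear] — {shield}
2. heatsink@(0, 1, 0) [-x clear] — {heatsink, shield}
3. duct@(0, 2, 1) — no placed neighbour ⇒ disconnected

Invalid at step 3 (disconnected)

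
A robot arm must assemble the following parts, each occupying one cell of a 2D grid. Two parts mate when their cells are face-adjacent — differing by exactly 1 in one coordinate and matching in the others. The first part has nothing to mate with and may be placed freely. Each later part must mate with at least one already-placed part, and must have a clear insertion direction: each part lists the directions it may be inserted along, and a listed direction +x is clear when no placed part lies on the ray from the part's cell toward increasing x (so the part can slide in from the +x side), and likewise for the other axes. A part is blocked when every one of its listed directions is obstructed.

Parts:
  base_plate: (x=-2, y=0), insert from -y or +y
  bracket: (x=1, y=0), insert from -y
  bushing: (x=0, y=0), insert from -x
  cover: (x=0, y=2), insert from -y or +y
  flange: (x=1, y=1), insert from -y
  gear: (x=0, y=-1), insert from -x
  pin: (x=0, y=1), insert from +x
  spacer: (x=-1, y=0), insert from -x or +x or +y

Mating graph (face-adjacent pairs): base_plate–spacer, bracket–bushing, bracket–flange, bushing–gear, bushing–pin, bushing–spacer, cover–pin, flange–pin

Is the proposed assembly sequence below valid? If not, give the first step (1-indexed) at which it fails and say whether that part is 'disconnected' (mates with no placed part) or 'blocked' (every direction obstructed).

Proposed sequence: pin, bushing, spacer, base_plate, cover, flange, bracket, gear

1. pin@(0, 1) [+x clear] — {pin}
2. bushing@(0, 0) [-x clear] — {bushing, pin}
3. spacer@(-1, 0) [-x clear] — {bushing, pin, spacer}
4. base_plate@(-2, 0) [-y clear] — {base_plate, bushing, pin, spacer}
5. cover@(0, 2) [+y clear] — {base_plate, bushing, cover, pin, spacer}
6. flange@(1, 1) [-y clear] — {base_plate, bushing, cover, flange, pin, spacer}
7. bracket@(1, 0) [-y clear] — {base_plate, bracket, bushing, cover, flange, pin, spacer}
8. gear@(0, -1) [-x clear] — {base_plate, bracket, bushing, cover, flange, gear, pin, spacer}

Valid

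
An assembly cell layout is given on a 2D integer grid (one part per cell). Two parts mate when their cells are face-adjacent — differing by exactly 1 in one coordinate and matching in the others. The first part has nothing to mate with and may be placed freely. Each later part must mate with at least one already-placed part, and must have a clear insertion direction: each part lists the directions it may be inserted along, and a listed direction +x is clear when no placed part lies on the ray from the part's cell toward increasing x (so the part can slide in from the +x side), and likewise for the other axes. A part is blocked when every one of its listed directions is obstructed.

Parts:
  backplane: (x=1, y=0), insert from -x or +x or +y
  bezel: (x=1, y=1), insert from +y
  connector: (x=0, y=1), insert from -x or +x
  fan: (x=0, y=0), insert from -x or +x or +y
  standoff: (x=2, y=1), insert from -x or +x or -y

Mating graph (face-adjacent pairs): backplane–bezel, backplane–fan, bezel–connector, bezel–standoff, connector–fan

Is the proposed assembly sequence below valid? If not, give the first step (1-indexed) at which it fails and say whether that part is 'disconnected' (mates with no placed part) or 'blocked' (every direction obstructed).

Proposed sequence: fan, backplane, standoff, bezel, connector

Invalid at step 3 (disconnected)

1. fan@(0, 0) [-x clear] — {fan}
2. backplane@(1, 0) [+x clear] — {backplane, fan}
3. standoff@(2, 1) — no placed neighbour ⇒ disconnected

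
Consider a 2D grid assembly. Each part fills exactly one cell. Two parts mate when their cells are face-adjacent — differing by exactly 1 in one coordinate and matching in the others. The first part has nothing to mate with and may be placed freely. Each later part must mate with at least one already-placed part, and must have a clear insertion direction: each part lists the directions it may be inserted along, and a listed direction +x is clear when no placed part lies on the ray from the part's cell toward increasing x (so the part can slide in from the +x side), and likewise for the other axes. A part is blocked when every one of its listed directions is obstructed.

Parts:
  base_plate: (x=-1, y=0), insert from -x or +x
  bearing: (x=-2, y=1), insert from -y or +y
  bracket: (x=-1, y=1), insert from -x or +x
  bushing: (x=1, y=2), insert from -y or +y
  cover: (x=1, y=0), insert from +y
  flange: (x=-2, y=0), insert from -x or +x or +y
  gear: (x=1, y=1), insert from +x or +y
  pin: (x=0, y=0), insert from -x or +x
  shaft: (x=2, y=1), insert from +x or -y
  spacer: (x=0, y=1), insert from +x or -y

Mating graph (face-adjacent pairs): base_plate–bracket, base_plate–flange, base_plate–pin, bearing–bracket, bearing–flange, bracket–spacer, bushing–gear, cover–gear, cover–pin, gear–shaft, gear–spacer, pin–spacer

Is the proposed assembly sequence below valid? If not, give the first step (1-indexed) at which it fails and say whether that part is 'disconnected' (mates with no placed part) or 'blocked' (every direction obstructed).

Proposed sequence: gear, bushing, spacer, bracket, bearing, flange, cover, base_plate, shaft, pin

Invalid at step 7 (blocked)

1. gear@(1, 1) [+x clear] — {gear}
2. bushing@(1, 2) [+y clear] — {bushing, gear}
3. spacer@(0, 1) [-y clear] — {bushing, gear, spacer}
4. bracket@(-1, 1) [-x clear] — {bracket, bushing, gear, spacer}
5. bearing@(-2, 1) [-y clear] — {bearing, bracket, bushing, gear, spacer}
6. flange@(-2, 0) [-x clear] — {bearing, bracket, bushing, flange, gear, spacer}
7. cover@(1, 0) — +y all obstructed ⇒ blocked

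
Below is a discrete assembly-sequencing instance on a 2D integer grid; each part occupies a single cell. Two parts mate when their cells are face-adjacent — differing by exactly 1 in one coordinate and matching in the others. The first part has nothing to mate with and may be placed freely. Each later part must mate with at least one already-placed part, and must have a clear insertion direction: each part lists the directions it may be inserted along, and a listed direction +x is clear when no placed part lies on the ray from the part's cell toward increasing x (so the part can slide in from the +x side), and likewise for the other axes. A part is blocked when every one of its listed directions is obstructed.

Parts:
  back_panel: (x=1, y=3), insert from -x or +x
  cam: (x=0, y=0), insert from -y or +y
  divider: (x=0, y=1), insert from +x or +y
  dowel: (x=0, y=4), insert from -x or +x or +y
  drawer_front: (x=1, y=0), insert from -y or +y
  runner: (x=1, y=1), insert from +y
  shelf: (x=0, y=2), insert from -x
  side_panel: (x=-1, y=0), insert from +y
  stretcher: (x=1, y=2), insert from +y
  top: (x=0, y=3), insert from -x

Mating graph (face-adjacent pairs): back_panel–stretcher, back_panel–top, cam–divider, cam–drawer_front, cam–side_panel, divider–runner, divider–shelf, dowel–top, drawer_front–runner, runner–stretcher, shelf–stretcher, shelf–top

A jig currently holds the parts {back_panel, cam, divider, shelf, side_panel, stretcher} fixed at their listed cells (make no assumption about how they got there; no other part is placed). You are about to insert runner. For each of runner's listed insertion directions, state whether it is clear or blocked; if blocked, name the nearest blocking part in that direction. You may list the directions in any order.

+y: nearest on ray is stretcher@(1, 2) ⇒ blocked

+y: blocked by stretcher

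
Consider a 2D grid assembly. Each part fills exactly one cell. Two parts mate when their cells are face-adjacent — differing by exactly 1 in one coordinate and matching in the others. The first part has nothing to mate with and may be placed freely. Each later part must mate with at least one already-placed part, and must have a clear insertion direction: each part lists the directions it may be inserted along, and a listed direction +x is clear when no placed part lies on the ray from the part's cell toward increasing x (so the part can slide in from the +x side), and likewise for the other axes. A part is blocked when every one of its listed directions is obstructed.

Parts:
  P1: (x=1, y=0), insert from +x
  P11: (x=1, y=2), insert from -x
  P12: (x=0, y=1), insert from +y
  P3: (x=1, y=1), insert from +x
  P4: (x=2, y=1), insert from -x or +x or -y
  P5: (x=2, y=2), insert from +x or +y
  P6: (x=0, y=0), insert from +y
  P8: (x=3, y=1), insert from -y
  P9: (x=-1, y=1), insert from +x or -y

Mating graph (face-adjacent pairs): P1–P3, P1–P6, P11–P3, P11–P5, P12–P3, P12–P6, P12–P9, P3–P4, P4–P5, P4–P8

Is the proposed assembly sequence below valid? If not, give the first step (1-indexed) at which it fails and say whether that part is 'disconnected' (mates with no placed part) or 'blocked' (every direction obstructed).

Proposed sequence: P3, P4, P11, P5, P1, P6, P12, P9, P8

Valid

1. P3@(1, 1) [+x clear] — {P3}
2. P4@(2, 1) [+x clear] — {P3, P4}
3. P11@(1, 2) [-x clear] — {P11, P3, P4}
4. P5@(2, 2) [+x clear] — {P11, P3, P4, P5}
5. P1@(1, 0) [+x clear] — {P1, P11, P3, P4, P5}
6. P6@(0, 0) [+y clear] — {P1, P11, P3, P4, P5, P6}
7. P12@(0, 1) [+y clear] — {P1, P11, P12, P3, P4, P5, P6}
8. P9@(-1, 1) [-y clear] — {P1, P11, P12, P3, P4, P5, P6, P9}
9. P8@(3, 1) [-y clear] — {P1, P11, P12, P3, P4, P5, P6, P8, P9}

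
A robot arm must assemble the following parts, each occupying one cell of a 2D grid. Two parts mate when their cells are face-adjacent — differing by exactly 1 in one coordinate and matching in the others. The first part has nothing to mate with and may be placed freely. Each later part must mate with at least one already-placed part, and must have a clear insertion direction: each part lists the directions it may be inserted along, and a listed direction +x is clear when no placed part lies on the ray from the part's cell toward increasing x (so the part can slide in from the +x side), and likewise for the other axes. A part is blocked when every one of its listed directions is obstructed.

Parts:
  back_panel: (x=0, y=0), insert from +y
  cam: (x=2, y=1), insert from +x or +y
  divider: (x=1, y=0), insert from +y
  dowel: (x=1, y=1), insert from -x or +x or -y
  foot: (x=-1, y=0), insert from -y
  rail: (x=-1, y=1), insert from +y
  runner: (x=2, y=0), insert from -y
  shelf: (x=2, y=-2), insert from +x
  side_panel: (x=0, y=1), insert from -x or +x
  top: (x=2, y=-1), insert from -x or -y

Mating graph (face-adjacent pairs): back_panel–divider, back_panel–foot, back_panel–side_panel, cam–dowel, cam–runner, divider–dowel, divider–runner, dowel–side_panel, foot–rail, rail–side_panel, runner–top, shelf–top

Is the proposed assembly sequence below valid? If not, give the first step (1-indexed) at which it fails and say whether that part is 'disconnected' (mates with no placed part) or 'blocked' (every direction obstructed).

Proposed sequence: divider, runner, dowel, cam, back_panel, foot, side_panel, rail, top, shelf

Valid

1. divider@(1, 0) [+y clear] — {divider}
2. runner@(2, 0) [-y clear] — {divider, runner}
3. dowel@(1, 1) [-x clear] — {divider, dowel, runner}
4. cam@(2, 1) [+x clear] — {cam, divider, dowel, runner}
5. back_panel@(0, 0) [+y clear] — {back_panel, cam, divider, dowel, runner}
6. foot@(-1, 0) [-y clear] — {back_panel, cam, divider, dowel, foot, runner}
7. side_panel@(0, 1) [-x clear] — {back_panel, cam, divider, dowel, foot, runner, side_panel}
8. rail@(-1, 1) [+y clear] — {back_panel, cam, divider, dowel, foot, rail, runner, side_panel}
9. top@(2, -1) [-x clear] — {back_panel, cam, divider, dowel, foot, rail, runner, side_panel, top}
10. shelf@(2, -2) [+x clear] — {back_panel, cam, divider, dowel, foot, rail, runner, shelf, side_panel, top}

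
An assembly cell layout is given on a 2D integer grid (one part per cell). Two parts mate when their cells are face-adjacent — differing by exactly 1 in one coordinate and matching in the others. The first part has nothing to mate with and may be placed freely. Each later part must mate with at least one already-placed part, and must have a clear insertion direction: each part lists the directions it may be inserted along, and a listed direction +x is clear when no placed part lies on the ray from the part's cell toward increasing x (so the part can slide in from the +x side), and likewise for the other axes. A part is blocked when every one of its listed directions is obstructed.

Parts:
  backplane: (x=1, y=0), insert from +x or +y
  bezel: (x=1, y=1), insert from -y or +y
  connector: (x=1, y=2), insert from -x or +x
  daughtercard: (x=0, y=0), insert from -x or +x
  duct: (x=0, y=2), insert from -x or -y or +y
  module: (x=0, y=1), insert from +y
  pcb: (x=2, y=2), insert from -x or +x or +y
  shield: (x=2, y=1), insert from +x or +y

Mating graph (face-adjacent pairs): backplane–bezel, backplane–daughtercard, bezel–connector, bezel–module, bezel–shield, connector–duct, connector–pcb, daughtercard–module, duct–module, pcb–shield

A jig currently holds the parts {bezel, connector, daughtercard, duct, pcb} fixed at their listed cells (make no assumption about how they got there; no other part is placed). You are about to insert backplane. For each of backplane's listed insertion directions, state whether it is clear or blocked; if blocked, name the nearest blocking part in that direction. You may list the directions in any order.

+x: clear; +y: blocked by bezel

+x: ray from backplane(1, 0) has no placed part ⇒ clear
+y: nearest on ray is bezel@(1, 1) ⇒ blocked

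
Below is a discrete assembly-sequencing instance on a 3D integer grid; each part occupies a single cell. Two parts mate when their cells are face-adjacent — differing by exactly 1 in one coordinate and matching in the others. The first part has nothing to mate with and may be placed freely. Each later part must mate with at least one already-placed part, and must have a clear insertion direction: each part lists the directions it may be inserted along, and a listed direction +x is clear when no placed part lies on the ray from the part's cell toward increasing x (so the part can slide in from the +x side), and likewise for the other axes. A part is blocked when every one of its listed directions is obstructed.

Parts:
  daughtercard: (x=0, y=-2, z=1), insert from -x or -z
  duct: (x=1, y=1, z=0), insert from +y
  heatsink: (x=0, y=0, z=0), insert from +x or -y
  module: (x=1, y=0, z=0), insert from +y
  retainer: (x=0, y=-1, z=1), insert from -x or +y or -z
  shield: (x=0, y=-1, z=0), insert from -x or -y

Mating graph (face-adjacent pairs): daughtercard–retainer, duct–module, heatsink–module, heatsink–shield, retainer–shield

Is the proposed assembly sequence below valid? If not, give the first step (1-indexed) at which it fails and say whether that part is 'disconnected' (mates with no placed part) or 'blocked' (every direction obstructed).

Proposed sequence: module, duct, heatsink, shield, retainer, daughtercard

Valid

1. module@(1, 0, 0) [+y clear] — {module}
2. duct@(1, 1, 0) [+y clear] — {duct, module}
3. heatsink@(0, 0, 0) [-y clear] — {duct, heatsink, module}
4. shield@(0, -1, 0) [-x clear] — {duct, heatsink, module, shield}
5. retainer@(0, -1, 1) [-x clear] — {duct, heatsink, module, retainer, shield}
6. daughtercard@(0, -2, 1) [-x clear] — {daughtercard, duct, heatsink, module, retainer, shield}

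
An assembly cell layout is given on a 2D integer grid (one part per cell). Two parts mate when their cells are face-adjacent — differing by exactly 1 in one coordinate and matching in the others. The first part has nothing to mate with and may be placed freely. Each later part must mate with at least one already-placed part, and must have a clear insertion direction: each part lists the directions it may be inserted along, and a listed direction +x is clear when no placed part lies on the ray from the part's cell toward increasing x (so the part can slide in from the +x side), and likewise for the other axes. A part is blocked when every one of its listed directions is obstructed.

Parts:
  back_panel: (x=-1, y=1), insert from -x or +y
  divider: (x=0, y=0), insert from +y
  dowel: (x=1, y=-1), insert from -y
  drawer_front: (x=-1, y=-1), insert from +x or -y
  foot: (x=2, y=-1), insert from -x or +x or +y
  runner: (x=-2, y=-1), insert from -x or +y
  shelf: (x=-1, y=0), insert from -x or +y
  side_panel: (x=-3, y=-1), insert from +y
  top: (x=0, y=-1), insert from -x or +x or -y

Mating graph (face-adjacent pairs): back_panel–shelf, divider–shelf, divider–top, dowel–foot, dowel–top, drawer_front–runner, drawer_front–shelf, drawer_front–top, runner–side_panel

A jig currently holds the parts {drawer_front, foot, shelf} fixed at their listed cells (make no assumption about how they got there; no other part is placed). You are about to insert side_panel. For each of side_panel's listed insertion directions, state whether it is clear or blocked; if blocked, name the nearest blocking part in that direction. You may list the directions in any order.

+y: ray from side_panel(-3, -1) has no placed part ⇒ clear

+y: clear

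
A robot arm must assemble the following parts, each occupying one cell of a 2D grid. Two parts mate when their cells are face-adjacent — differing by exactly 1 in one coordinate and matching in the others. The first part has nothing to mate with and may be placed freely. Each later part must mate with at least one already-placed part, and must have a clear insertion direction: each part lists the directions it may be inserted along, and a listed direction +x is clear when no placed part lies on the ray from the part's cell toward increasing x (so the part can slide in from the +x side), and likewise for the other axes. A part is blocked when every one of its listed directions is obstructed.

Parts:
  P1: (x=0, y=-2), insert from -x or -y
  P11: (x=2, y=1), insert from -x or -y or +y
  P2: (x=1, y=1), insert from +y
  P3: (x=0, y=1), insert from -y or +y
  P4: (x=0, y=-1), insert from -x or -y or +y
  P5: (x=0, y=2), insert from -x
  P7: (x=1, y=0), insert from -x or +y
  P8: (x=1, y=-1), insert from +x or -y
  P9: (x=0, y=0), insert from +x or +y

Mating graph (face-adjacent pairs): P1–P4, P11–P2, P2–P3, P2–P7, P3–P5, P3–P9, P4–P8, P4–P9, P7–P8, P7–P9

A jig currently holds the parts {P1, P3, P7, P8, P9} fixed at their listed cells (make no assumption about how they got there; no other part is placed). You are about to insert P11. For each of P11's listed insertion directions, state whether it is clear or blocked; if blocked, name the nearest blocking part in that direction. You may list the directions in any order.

-x: nearest on ray is P3@(0, 1) ⇒ blocked
-y: ray from P11(2, 1) has no placed part ⇒ clear
+y: ray from P11(2, 1) has no placed part ⇒ clear

+y: clear; -x: blocked by P3; -y: clear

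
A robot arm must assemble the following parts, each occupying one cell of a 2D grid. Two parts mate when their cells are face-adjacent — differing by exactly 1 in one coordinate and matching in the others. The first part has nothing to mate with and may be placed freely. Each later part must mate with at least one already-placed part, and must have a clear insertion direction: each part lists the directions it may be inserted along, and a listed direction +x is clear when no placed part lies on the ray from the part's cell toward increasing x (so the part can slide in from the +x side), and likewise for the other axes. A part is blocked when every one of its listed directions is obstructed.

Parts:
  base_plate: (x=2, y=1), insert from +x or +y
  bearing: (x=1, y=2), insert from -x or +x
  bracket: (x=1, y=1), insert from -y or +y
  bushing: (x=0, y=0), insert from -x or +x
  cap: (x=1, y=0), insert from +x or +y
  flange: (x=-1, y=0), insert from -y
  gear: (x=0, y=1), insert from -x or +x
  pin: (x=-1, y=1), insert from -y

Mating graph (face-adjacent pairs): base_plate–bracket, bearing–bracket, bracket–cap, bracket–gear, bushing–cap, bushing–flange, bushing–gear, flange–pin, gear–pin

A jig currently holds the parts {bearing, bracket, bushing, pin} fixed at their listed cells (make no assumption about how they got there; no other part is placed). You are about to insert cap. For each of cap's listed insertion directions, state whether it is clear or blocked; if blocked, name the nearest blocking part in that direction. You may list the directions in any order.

+x: ray from cap(1, 0) has no placed part ⇒ clear
+y: nearest on ray is bracket@(1, 1) ⇒ blocked

+x: clear; +y: blocked by bracket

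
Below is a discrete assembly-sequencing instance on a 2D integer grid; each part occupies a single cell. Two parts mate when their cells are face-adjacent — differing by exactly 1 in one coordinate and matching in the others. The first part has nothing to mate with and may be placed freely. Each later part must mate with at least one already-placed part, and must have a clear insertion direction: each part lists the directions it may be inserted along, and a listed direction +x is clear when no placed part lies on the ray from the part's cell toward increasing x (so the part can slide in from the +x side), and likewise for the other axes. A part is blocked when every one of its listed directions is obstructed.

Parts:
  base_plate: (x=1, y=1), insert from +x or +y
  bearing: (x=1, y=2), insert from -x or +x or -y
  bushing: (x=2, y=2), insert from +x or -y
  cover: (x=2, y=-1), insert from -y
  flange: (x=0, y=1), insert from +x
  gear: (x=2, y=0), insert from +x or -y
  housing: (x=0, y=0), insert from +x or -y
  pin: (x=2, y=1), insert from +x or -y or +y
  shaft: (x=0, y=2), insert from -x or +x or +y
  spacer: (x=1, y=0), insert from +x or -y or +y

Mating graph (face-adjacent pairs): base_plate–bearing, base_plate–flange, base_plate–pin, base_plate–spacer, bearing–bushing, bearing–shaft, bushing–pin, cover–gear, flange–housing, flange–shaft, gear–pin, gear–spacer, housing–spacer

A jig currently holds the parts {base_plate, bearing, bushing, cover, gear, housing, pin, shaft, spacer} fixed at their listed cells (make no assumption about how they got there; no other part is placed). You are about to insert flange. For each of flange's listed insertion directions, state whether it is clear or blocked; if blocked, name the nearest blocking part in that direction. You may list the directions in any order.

+x: nearest on ray is base_plate@(1, 1) ⇒ blocked

+x: blocked by base_plate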